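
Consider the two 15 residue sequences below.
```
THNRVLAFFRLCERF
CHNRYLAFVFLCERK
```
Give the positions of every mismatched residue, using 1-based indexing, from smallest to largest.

Scanning 1-based: 1: T/C; 5: V/Y; 9: F/V; 10: R/F; 15: F/K.

1, 5, 9, 10, 15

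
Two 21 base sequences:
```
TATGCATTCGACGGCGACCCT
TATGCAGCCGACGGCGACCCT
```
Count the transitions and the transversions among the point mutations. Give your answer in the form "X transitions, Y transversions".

Transitions (purine↔purine or pyrimidine↔pyrimidine): 8 T→C.
Transversions (purine↔pyrimidine): 7 T→G.

1 transition, 1 transversion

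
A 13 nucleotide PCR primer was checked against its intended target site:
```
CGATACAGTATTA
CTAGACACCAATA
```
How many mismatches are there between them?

The sequences differ at sites 2, 4, 8, 9, 11 (1-based) — 5 in total.

5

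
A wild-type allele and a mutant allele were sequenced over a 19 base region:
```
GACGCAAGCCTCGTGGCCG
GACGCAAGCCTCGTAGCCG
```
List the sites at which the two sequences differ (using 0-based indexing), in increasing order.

14

Scanning 0-based: 14: G/A.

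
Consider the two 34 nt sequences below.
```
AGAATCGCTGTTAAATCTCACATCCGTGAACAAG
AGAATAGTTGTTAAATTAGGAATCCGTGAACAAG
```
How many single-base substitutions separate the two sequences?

Mismatches (1-based): position 6: C→A; position 8: C→T; position 17: C→T; position 18: T→A; position 19: C→G; position 20: A→G; position 21: C→A.

7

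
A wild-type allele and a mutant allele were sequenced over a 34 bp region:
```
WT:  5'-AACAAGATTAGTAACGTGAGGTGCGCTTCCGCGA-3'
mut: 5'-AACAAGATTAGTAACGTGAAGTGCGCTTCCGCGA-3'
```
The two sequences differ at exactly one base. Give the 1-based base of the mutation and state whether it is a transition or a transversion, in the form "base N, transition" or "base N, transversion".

base 20, transition

The sequences differ only at base 20: G→A (purine→purine), a transition.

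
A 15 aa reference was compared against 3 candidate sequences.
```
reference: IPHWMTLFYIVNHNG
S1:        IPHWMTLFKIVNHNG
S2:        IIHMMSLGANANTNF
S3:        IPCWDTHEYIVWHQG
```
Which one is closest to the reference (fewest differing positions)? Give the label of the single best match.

S1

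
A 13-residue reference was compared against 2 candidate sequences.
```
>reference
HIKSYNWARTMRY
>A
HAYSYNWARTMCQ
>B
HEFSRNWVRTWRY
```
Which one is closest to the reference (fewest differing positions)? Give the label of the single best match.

A

A differs at 4 positions; B differs at 5 positions. The closest is A.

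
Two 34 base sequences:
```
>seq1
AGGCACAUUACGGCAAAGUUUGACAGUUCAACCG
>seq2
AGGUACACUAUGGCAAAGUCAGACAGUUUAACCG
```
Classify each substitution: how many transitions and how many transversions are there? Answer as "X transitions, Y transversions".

5 transitions, 1 transversion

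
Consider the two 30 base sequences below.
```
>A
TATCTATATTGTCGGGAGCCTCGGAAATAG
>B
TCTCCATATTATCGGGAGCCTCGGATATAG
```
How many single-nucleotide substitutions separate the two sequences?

4

Comparing position by position, 4 bases differ: 2 (A/C), 5 (T/C), 11 (G/A), 26 (A/T).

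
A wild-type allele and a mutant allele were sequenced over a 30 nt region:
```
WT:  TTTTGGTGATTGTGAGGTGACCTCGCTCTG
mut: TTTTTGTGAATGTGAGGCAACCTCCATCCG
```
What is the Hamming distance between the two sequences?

Comparing position by position, 7 sites differ: 5 (G/T), 10 (T/A), 18 (T/C), 19 (G/A), 25 (G/C), 26 (C/A), 29 (T/C).

7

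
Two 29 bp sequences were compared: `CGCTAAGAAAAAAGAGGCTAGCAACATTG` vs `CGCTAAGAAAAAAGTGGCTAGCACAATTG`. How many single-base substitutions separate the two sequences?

3

Mismatches (1-based): position 15: A→T; position 24: A→C; position 25: C→A.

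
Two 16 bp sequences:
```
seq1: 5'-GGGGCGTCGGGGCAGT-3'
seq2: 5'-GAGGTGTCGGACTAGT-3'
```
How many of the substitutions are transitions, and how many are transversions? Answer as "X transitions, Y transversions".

4 transitions, 1 transversion

Transitions (purine↔purine or pyrimidine↔pyrimidine): 2 G→A, 5 C→T, 11 G→A, 13 C→T.
Transversions (purine↔pyrimidine): 12 G→C.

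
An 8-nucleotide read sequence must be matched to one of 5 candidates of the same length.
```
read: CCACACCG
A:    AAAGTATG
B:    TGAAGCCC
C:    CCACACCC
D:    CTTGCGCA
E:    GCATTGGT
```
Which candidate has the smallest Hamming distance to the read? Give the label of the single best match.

Hamming distances to read — A: 6; B: 5; C: 1; D: 6; E: 6.
Smallest is C with 1 mismatch.

C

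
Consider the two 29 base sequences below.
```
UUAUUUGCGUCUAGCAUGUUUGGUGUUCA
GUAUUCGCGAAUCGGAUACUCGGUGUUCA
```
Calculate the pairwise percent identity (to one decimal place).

Mismatches at positions 1, 6, 10, 11, 13, 15, 18, 19, 21 (1-based): 9 of 29.
Identical positions: 20/29 = 68.97% → 69.0%.

69.0%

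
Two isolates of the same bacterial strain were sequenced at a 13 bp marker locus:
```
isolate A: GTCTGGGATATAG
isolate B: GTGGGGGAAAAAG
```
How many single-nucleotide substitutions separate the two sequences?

4

Comparing position by position, 4 bases differ: 3 (C/G), 4 (T/G), 9 (T/A), 11 (T/A).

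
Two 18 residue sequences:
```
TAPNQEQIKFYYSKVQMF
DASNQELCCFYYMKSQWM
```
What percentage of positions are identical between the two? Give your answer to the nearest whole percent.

50%

Mismatches at positions 1, 3, 7, 8, 9, 13, 15, 17, 18 (1-based): 9 of 18.
Identical positions: 9/18 = 50% → 50%.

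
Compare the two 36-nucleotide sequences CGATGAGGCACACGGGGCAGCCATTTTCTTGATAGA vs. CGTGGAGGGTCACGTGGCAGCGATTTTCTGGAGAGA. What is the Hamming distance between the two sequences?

The sequences differ at positions 3, 4, 9, 10, 15, 22, 30, 33 (1-based) — 8 in total.

8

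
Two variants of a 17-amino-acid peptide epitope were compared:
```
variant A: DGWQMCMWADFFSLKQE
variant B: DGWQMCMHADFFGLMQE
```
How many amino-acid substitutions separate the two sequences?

Comparing position by position, 3 residues differ: 8 (W/H), 13 (S/G), 15 (K/M).

3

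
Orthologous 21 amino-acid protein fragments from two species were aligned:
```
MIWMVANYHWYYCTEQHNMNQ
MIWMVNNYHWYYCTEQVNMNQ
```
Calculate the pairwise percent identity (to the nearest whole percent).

2 positions differ (6, 17), so 19 of 21 match: 19/21 = 90.48%.

90%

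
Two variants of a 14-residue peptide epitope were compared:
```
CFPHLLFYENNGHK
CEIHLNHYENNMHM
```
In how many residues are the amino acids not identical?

6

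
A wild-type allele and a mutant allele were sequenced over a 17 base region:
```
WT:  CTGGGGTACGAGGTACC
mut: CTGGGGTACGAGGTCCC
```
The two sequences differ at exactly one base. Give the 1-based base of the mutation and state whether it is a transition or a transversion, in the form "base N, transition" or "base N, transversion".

base 15, transversion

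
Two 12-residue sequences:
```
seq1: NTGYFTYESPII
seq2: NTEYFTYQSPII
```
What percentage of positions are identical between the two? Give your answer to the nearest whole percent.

83%

2 positions differ (3, 8), so 10 of 12 match: 10/12 = 83.33%.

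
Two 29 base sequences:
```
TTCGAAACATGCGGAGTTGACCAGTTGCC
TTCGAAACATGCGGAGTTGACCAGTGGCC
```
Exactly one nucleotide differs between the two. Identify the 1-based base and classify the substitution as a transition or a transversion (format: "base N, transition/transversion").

base 26, transversion

Base 26 changes T→G. T is a pyrimidine and G is a purine, so this is a transversion.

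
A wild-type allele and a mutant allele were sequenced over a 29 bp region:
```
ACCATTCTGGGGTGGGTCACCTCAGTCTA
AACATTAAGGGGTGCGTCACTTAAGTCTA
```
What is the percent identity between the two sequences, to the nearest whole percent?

79%

6 positions differ (2, 7, 8, 15, 21, 23), so 23 of 29 match: 23/29 = 79.31%.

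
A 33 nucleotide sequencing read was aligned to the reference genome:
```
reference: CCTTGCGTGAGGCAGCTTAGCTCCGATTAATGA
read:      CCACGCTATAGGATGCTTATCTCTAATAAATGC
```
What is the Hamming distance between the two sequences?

The sequences differ at sites 3, 4, 7, 8, 9, 13, 14, 20, 24, 25, 28, 33 (1-based) — 12 in total.

12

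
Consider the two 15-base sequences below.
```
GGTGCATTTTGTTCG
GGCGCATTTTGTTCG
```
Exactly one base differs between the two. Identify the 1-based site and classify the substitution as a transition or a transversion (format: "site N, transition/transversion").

site 3, transition

Site 3 changes T→C. T is a pyrimidine and C is a pyrimidine, so this is a transition.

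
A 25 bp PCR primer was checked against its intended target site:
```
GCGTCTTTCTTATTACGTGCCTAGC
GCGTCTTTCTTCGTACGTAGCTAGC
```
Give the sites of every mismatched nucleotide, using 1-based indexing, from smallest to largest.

Differences at site 12 (A→C), site 13 (T→G), site 19 (G→A), site 20 (C→G).

12, 13, 19, 20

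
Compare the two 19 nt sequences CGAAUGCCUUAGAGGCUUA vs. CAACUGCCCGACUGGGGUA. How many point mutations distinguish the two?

The sequences differ at sites 2, 4, 9, 10, 12, 13, 16, 17 (1-based) — 8 in total.

8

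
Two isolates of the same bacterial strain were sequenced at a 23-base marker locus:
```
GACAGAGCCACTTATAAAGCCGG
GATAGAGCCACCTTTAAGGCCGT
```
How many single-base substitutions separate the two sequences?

5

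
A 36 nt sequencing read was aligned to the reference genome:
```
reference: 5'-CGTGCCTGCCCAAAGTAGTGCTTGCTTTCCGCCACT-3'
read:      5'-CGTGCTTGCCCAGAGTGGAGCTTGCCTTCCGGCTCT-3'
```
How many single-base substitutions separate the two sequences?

7

The sequences differ at bases 6, 13, 17, 19, 26, 32, 34 (1-based) — 7 in total.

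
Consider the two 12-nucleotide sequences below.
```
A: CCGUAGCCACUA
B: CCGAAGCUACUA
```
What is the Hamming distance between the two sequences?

Mismatches (1-based): base 4: U→A; base 8: C→U.

2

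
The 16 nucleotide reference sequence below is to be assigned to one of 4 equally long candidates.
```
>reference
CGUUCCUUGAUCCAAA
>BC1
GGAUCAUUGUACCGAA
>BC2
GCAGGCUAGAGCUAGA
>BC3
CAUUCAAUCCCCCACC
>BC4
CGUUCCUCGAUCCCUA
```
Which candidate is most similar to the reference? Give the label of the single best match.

BC4

BC1 differs at 6 bases; BC2 differs at 9 bases; BC3 differs at 8 bases; BC4 differs at 3 bases. The closest is BC4.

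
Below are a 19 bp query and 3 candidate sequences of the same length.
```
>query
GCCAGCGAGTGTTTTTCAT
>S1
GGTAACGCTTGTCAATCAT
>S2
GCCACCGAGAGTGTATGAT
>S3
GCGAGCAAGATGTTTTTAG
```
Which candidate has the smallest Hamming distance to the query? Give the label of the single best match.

S2

Hamming distances to query — S1: 8; S2: 5; S3: 7.
Smallest is S2 with 5 mismatches.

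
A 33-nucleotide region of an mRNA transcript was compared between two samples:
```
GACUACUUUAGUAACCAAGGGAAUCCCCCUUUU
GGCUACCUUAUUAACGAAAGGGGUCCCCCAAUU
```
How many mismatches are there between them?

9

Comparing position by position, 9 bases differ: 2 (A/G), 7 (U/C), 11 (G/U), 16 (C/G), 19 (G/A), 22 (A/G), 23 (A/G), 30 (U/A), 31 (U/A).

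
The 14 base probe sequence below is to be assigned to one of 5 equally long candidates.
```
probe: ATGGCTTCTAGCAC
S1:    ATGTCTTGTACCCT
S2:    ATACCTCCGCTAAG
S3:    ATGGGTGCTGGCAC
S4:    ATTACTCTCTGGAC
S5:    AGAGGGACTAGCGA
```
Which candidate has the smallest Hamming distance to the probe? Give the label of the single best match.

S3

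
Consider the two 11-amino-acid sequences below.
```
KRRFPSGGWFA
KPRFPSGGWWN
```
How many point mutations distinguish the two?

3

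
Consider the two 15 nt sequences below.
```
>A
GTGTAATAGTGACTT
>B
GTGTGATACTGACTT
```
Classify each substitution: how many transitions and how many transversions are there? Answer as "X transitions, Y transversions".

Transitions (purine↔purine or pyrimidine↔pyrimidine): 5 A→G.
Transversions (purine↔pyrimidine): 9 G→C.

1 transition, 1 transversion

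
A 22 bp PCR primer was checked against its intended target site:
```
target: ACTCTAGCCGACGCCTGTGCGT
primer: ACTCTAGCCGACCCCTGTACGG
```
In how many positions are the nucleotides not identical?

Comparing position by position, 3 positions differ: 13 (G/C), 19 (G/A), 22 (T/G).

3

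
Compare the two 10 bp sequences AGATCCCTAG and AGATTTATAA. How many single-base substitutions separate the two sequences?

Comparing position by position, 4 sites differ: 5 (C/T), 6 (C/T), 7 (C/A), 10 (G/A).

4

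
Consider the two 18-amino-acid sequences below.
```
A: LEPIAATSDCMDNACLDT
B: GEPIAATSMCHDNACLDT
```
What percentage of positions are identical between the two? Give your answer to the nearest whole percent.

Mismatches at positions 1, 9, 11 (1-based): 3 of 18.
Identical positions: 15/18 = 83.33% → 83%.

83%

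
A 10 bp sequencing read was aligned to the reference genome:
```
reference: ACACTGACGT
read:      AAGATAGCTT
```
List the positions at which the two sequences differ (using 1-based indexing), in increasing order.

2, 3, 4, 6, 7, 9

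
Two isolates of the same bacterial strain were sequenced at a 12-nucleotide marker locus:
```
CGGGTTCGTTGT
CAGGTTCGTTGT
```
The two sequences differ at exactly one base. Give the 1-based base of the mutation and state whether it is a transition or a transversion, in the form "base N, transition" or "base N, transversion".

base 2, transition

Base 2 changes G→A. G is a purine and A is a purine, so this is a transition.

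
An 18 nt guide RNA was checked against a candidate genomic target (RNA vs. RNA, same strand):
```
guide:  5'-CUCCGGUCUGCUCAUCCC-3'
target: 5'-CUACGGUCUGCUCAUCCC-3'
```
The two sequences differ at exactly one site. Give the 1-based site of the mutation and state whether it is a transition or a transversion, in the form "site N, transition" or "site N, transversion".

site 3, transversion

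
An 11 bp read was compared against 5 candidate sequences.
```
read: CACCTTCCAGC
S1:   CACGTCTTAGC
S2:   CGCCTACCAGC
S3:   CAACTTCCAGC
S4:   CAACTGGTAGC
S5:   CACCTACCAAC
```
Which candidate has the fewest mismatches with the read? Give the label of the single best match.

S3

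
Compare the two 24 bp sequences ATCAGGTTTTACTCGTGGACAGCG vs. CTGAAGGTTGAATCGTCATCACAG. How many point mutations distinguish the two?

11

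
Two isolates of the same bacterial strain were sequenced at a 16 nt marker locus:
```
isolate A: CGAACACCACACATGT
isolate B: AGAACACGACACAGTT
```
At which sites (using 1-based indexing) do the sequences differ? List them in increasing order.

1, 8, 14, 15

Scanning 1-based: 1: C/A; 8: C/G; 14: T/G; 15: G/T.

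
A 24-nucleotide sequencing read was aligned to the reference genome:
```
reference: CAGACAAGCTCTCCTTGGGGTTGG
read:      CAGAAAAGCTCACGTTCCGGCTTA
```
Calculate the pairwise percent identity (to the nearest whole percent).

67%

8 positions differ (5, 12, 14, 17, 18, 21, 23, 24), so 16 of 24 match: 16/24 = 66.67%.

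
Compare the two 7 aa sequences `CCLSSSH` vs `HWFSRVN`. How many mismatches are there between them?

6

Comparing position by position, 6 positions differ: 1 (C/H), 2 (C/W), 3 (L/F), 5 (S/R), 6 (S/V), 7 (H/N).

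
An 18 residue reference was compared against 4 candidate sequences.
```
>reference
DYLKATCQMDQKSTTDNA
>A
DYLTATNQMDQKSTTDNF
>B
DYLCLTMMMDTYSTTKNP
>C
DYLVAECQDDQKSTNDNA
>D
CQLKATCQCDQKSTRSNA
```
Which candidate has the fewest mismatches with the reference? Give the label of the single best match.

A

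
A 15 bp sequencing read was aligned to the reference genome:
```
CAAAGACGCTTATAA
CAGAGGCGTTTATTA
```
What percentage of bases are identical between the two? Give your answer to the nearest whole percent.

4 positions differ (3, 6, 9, 14), so 11 of 15 match: 11/15 = 73.33%.

73%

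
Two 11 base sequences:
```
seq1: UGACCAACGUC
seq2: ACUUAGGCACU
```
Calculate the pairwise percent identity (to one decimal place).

9.1%

Mismatches at positions 1, 2, 3, 4, 5, 6, 7, 9, 10, 11 (1-based): 10 of 11.
Identical positions: 1/11 = 9.091% → 9.1%.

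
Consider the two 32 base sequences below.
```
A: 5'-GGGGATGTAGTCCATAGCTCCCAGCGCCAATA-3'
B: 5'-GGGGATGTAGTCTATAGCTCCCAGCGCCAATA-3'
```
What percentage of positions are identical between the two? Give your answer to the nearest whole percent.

97%

Mismatch at position 13 (1-based): 1 of 32.
Identical positions: 31/32 = 96.88% → 97%.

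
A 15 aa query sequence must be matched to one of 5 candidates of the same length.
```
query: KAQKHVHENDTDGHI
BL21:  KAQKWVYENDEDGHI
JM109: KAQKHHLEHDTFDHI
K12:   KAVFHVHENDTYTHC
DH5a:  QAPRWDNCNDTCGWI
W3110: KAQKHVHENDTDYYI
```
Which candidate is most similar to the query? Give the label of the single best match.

W3110

Hamming distances to query — BL21: 3; JM109: 5; K12: 5; DH5a: 9; W3110: 2.
Smallest is W3110 with 2 mismatches.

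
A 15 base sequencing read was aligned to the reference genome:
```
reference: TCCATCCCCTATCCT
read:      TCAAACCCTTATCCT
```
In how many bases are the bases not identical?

Comparing position by position, 3 bases differ: 3 (C/A), 5 (T/A), 9 (C/T).

3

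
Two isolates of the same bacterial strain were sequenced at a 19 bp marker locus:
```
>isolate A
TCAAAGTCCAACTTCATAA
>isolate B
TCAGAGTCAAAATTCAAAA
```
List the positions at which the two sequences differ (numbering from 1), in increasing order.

4, 9, 12, 17

Scanning 1-based: 4: A/G; 9: C/A; 12: C/A; 17: T/A.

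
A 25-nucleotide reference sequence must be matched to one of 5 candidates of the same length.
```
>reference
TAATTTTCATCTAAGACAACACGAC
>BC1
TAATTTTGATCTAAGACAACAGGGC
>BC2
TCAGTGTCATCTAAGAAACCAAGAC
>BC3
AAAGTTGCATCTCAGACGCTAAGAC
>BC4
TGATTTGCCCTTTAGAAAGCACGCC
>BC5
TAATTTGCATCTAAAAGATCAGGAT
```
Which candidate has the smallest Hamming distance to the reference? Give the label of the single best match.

BC1

BC1 differs at 3 bases; BC2 differs at 6 bases; BC3 differs at 8 bases; BC4 differs at 9 bases; BC5 differs at 6 bases. The closest is BC1.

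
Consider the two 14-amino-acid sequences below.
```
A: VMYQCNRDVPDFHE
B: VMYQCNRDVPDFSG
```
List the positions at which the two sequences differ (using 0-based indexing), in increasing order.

Scanning 0-based: 12: H/S; 13: E/G.

12, 13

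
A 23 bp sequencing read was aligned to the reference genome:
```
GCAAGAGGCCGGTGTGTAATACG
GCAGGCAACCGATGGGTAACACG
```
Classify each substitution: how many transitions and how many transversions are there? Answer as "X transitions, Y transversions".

Transitions (purine↔purine or pyrimidine↔pyrimidine): 4 A→G, 7 G→A, 8 G→A, 12 G→A, 20 T→C.
Transversions (purine↔pyrimidine): 6 A→C, 15 T→G.

5 transitions, 2 transversions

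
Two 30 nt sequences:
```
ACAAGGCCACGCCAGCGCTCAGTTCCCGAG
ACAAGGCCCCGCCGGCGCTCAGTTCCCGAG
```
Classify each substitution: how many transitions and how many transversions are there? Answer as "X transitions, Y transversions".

1 transition, 1 transversion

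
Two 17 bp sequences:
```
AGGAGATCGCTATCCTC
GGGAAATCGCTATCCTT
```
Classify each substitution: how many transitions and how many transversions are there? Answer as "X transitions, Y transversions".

3 transitions, 0 transversions

Transitions (purine↔purine or pyrimidine↔pyrimidine): 1 A→G, 5 G→A, 17 C→T.
Transversions (purine↔pyrimidine): none.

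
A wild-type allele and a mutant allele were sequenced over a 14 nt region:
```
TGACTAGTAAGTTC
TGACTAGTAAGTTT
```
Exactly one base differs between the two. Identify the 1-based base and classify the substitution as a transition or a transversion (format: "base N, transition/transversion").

base 14, transition

The sequences differ only at base 14: C→T (pyrimidine→pyrimidine), a transition.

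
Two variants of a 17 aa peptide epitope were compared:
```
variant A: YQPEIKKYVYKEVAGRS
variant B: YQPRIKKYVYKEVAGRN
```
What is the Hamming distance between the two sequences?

2

Comparing position by position, 2 positions differ: 4 (E/R), 17 (S/N).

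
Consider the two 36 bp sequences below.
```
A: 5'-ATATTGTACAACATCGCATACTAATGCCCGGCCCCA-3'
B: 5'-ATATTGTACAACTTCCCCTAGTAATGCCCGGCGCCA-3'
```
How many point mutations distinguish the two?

5

Mismatches (1-based): base 13: A→T; base 16: G→C; base 18: A→C; base 21: C→G; base 33: C→G.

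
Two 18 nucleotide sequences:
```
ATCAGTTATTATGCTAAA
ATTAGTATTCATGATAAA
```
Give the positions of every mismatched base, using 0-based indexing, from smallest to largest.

2, 6, 7, 9, 13

Differences at position 2 (C→T), position 6 (T→A), position 7 (A→T), position 9 (T→C), position 13 (C→A).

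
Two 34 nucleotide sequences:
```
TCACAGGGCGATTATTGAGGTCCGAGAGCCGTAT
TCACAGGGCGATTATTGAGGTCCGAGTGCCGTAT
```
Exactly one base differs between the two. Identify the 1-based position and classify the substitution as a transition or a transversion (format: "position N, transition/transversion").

Position 27 changes A→T. A is a purine and T is a pyrimidine, so this is a transversion.

position 27, transversion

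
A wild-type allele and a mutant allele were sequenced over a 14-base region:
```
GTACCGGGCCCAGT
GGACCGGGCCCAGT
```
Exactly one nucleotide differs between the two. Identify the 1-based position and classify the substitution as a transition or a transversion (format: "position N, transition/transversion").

Position 2 changes T→G. T is a pyrimidine and G is a purine, so this is a transversion.

position 2, transversion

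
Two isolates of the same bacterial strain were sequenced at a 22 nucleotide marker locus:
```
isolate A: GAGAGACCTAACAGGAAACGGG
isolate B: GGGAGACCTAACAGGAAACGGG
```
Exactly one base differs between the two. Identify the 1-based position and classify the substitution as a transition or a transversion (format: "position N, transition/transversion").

position 2, transition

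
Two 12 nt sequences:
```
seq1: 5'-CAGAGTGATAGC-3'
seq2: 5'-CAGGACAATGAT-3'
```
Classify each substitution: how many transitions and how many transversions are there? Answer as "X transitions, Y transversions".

Transitions (purine↔purine or pyrimidine↔pyrimidine): 4 A→G, 5 G→A, 6 T→C, 7 G→A, 10 A→G, 11 G→A, 12 C→T.
Transversions (purine↔pyrimidine): none.

7 transitions, 0 transversions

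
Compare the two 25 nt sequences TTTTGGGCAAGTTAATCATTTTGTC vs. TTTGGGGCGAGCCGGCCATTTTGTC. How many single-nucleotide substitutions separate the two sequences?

Mismatches (1-based): site 4: T→G; site 9: A→G; site 12: T→C; site 13: T→C; site 14: A→G; site 15: A→G; site 16: T→C.

7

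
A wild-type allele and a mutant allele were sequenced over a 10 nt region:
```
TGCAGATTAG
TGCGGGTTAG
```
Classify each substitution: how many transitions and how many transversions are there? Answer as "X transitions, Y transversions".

Transitions (purine↔purine or pyrimidine↔pyrimidine): 4 A→G, 6 A→G.
Transversions (purine↔pyrimidine): none.

2 transitions, 0 transversions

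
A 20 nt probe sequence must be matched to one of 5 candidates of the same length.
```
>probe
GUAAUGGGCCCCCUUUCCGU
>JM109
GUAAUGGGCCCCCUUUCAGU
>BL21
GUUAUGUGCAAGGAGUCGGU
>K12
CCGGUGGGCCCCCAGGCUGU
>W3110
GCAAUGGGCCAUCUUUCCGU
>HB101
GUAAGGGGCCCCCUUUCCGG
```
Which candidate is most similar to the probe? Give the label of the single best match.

JM109

JM109 differs at 1 site; BL21 differs at 9 sites; K12 differs at 8 sites; W3110 differs at 3 sites; HB101 differs at 2 sites. The closest is JM109.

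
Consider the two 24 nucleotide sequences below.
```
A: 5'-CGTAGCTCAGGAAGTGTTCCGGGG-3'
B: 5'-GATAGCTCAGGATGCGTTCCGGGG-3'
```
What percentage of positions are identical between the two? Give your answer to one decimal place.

83.3%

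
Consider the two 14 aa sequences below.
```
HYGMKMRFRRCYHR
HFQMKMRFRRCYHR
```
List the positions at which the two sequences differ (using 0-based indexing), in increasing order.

1, 2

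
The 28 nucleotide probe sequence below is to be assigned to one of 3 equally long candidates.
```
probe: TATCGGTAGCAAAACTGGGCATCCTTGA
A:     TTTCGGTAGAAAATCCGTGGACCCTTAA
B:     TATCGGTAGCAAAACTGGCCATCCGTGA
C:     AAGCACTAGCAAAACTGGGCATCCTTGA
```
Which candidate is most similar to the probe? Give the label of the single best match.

B

A differs at 8 sites; B differs at 2 sites; C differs at 4 sites. The closest is B.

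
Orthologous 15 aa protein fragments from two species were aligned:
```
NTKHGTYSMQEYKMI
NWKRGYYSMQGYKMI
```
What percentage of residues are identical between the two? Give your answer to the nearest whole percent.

4 positions differ (2, 4, 6, 11), so 11 of 15 match: 11/15 = 73.33%.

73%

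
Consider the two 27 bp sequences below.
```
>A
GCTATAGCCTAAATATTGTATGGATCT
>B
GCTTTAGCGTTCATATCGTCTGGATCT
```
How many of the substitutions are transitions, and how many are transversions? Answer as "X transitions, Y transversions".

Transitions (purine↔purine or pyrimidine↔pyrimidine): 17 T→C.
Transversions (purine↔pyrimidine): 4 A→T, 9 C→G, 11 A→T, 12 A→C, 20 A→C.

1 transition, 5 transversions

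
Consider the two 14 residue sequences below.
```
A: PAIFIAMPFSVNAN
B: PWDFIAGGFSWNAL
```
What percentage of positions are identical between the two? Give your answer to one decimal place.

Mismatches at positions 2, 3, 7, 8, 11, 14 (1-based): 6 of 14.
Identical positions: 8/14 = 57.14% → 57.1%.

57.1%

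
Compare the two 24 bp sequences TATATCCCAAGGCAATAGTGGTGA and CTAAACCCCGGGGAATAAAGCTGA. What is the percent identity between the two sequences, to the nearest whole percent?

10 positions differ (1, 2, 3, 5, 9, 10, 13, 18, 19, 21), so 14 of 24 match: 14/24 = 58.33%.

58%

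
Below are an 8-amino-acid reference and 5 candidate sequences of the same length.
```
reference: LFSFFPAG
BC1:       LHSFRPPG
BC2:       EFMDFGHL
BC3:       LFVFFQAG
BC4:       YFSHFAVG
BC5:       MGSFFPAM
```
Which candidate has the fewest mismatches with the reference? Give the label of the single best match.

Hamming distances to reference — BC1: 3; BC2: 6; BC3: 2; BC4: 4; BC5: 3.
Smallest is BC3 with 2 mismatches.

BC3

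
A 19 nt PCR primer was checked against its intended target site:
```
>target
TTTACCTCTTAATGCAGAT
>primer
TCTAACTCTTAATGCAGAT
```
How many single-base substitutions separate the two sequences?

2

Mismatches (1-based): position 2: T→C; position 5: C→A.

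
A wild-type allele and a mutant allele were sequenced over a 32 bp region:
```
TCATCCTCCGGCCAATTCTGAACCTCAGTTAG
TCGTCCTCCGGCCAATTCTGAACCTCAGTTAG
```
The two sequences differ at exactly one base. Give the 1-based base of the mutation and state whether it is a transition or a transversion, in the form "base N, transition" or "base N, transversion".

base 3, transition

Base 3 changes A→G. A is a purine and G is a purine, so this is a transition.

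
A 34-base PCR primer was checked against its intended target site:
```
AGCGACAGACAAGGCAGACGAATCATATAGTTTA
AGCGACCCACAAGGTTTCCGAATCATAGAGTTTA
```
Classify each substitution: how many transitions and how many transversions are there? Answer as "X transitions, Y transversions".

Mismatches (1-based):
site 7: A→C (purine→pyrimidine, transversion)
site 8: G→C (purine→pyrimidine, transversion)
site 15: C→T (pyrimidine→pyrimidine, transition)
site 16: A→T (purine→pyrimidine, transversion)
site 17: G→T (purine→pyrimidine, transversion)
site 18: A→C (purine→pyrimidine, transversion)
site 28: T→G (pyrimidine→purine, transversion)

1 transition, 6 transversions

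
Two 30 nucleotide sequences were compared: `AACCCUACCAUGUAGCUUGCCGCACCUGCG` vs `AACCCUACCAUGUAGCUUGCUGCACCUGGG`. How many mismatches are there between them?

2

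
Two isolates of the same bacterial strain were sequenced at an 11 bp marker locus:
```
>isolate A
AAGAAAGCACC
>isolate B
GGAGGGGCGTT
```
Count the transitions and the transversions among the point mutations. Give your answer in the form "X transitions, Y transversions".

9 transitions, 0 transversions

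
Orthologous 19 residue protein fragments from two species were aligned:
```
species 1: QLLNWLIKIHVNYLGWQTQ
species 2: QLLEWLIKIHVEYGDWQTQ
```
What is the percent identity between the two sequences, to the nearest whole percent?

79%

4 positions differ (4, 12, 14, 15), so 15 of 19 match: 15/19 = 78.95%.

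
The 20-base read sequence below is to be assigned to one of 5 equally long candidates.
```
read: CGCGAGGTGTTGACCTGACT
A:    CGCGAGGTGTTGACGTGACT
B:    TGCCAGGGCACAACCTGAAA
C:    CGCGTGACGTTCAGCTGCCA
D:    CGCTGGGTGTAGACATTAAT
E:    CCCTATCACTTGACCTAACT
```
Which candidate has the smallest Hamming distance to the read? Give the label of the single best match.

A differs at 1 base; B differs at 9 bases; C differs at 7 bases; D differs at 6 bases; E differs at 7 bases. The closest is A.

A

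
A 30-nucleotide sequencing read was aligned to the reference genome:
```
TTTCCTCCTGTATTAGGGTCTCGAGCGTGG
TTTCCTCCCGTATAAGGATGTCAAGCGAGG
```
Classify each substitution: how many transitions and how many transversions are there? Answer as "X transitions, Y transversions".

3 transitions, 3 transversions

Mismatches (1-based):
position 9: T→C (pyrimidine→pyrimidine, transition)
position 14: T→A (pyrimidine→purine, transversion)
position 18: G→A (purine→purine, transition)
position 20: C→G (pyrimidine→purine, transversion)
position 23: G→A (purine→purine, transition)
position 28: T→A (pyrimidine→purine, transversion)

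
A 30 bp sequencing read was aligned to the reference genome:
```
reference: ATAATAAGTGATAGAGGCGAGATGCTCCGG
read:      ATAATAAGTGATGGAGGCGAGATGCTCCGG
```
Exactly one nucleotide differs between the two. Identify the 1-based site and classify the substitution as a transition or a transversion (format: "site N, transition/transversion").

site 13, transition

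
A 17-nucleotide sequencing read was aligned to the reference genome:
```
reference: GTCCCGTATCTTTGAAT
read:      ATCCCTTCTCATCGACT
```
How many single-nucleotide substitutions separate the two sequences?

6

The sequences differ at bases 1, 6, 8, 11, 13, 16 (1-based) — 6 in total.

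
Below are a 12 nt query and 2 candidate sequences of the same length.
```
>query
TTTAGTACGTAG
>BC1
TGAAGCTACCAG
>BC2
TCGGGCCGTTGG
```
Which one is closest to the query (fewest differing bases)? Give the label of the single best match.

BC1 differs at 7 bases; BC2 differs at 8 bases. The closest is BC1.

BC1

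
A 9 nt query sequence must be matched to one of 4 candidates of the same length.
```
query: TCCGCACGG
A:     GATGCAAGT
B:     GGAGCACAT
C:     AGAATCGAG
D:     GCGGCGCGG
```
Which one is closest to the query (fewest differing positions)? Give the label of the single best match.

D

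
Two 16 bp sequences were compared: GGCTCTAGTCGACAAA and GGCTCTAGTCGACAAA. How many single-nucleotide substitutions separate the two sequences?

0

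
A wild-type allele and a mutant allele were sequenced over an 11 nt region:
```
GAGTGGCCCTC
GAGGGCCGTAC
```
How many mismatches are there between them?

Mismatches (1-based): position 4: T→G; position 6: G→C; position 8: C→G; position 9: C→T; position 10: T→A.

5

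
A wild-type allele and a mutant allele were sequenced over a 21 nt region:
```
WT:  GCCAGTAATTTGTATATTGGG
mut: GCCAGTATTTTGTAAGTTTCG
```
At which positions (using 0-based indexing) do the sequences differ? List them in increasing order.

7, 14, 15, 18, 19

Scanning 0-based: 7: A/T; 14: T/A; 15: A/G; 18: G/T; 19: G/C.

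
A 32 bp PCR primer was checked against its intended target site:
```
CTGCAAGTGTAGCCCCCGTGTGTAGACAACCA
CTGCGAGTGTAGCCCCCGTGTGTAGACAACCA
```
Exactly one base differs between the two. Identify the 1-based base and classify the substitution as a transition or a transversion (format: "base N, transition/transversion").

The sequences differ only at base 5: A→G (purine→purine), a transition.

base 5, transition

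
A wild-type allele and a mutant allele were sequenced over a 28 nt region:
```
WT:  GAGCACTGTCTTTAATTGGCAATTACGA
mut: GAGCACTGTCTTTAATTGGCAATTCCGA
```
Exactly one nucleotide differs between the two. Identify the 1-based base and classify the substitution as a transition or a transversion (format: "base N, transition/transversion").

base 25, transversion

Base 25 changes A→C. A is a purine and C is a pyrimidine, so this is a transversion.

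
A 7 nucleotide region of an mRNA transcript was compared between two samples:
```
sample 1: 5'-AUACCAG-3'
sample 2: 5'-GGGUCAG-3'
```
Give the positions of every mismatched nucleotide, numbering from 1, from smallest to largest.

1, 2, 3, 4

Differences at position 1 (A→G), position 2 (U→G), position 3 (A→G), position 4 (C→U).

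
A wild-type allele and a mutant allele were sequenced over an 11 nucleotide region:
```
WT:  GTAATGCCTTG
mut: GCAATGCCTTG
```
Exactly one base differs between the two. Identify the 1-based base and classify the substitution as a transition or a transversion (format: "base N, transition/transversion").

base 2, transition

Base 2 changes T→C. T is a pyrimidine and C is a pyrimidine, so this is a transition.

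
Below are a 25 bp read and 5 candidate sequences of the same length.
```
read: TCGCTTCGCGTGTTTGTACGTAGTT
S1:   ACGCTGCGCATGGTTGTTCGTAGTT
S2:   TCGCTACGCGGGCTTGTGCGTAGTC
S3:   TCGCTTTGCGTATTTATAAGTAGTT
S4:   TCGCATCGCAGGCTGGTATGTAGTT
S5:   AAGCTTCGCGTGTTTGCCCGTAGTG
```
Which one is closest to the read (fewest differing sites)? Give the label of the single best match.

S1 differs at 5 sites; S2 differs at 5 sites; S3 differs at 4 sites; S4 differs at 6 sites; S5 differs at 5 sites. The closest is S3.

S3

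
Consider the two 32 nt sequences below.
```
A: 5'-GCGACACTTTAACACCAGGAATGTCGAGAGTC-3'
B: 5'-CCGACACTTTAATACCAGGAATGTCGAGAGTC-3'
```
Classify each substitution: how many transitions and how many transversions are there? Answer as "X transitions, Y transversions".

1 transition, 1 transversion

Transitions (purine↔purine or pyrimidine↔pyrimidine): 13 C→T.
Transversions (purine↔pyrimidine): 1 G→C.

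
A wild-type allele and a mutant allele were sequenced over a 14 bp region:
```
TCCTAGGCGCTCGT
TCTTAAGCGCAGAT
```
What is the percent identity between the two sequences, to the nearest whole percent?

64%

Mismatches at positions 3, 6, 11, 12, 13 (1-based): 5 of 14.
Identical positions: 9/14 = 64.29% → 64%.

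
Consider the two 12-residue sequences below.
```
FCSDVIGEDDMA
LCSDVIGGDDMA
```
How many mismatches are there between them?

Mismatches (1-based): position 1: F→L; position 8: E→G.

2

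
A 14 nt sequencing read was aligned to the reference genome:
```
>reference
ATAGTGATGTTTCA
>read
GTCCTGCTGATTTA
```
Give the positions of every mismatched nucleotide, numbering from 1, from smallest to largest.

1, 3, 4, 7, 10, 13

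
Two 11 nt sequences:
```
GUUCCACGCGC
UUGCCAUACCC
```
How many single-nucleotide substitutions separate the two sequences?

Comparing position by position, 5 bases differ: 1 (G/U), 3 (U/G), 7 (C/U), 8 (G/A), 10 (G/C).

5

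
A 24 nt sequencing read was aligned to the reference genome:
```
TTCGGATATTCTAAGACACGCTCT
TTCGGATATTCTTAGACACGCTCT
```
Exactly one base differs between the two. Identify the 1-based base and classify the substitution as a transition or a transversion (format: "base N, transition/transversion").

Base 13 changes A→T. A is a purine and T is a pyrimidine, so this is a transversion.

base 13, transversion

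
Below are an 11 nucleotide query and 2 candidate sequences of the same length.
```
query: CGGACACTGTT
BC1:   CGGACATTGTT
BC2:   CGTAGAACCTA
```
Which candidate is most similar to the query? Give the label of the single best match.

BC1 differs at 1 base; BC2 differs at 6 bases. The closest is BC1.

BC1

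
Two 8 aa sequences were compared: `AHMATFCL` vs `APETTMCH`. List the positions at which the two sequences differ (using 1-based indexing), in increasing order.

Scanning 1-based: 2: H/P; 3: M/E; 4: A/T; 6: F/M; 8: L/H.

2, 3, 4, 6, 8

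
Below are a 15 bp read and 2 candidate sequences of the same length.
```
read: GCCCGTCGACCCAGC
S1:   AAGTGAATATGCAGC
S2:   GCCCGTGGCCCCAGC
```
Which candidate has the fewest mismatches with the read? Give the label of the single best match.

S2

Hamming distances to read — S1: 9; S2: 2.
Smallest is S2 with 2 mismatches.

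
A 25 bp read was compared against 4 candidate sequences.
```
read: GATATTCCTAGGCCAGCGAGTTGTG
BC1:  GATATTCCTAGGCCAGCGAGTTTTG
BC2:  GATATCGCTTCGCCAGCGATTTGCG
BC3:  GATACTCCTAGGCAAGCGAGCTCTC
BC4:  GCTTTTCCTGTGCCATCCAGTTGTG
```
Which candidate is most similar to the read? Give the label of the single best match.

Hamming distances to read — BC1: 1; BC2: 6; BC3: 5; BC4: 6.
Smallest is BC1 with 1 mismatch.

BC1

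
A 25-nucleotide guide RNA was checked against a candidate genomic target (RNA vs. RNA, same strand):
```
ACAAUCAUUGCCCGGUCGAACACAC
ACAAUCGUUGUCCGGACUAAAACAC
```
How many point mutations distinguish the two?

5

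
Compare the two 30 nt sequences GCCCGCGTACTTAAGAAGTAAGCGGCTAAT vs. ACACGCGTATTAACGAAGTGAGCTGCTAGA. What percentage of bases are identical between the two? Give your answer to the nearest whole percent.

70%

Mismatches at positions 1, 3, 10, 12, 14, 20, 24, 29, 30 (1-based): 9 of 30.
Identical positions: 21/30 = 70% → 70%.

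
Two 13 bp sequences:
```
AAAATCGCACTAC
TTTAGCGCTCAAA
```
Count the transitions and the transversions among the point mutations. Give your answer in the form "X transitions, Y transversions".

0 transitions, 7 transversions

Transitions (purine↔purine or pyrimidine↔pyrimidine): none.
Transversions (purine↔pyrimidine): 1 A→T, 2 A→T, 3 A→T, 5 T→G, 9 A→T, 11 T→A, 13 C→A.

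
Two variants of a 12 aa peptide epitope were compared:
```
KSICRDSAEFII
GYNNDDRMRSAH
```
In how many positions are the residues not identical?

Comparing position by position, 11 positions differ: 1 (K/G), 2 (S/Y), 3 (I/N), 4 (C/N), 5 (R/D), 7 (S/R), 8 (A/M), 9 (E/R), 10 (F/S), 11 (I/A), 12 (I/H).

11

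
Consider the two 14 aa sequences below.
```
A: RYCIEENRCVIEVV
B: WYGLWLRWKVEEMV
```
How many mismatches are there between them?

10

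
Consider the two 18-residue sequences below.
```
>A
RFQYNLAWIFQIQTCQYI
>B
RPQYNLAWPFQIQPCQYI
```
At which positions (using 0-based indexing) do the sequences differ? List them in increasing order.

Scanning 0-based: 1: F/P; 8: I/P; 13: T/P.

1, 8, 13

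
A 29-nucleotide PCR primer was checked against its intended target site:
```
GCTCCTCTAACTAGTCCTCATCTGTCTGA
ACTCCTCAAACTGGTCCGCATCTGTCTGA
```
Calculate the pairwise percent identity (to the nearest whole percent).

86%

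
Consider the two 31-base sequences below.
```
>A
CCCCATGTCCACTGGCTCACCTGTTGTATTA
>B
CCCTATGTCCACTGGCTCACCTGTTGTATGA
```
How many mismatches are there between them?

2

The sequences differ at bases 4, 30 (1-based) — 2 in total.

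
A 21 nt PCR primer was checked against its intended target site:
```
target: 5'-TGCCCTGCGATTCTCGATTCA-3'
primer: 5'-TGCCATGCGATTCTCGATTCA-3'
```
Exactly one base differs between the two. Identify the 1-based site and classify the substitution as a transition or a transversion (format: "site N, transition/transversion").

The sequences differ only at site 5: C→A (pyrimidine→purine), a transversion.

site 5, transversion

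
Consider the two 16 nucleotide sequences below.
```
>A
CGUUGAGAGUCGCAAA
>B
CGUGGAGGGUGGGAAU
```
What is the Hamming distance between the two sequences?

5

Mismatches (1-based): base 4: U→G; base 8: A→G; base 11: C→G; base 13: C→G; base 16: A→U.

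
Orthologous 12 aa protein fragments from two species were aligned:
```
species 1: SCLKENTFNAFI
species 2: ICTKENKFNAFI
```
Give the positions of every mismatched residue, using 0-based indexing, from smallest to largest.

Differences at position 0 (S→I), position 2 (L→T), position 6 (T→K).

0, 2, 6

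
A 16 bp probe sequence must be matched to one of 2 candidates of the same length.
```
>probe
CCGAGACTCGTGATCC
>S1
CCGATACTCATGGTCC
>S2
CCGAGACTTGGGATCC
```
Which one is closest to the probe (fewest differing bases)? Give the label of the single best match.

S1 differs at 3 bases; S2 differs at 2 bases. The closest is S2.

S2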